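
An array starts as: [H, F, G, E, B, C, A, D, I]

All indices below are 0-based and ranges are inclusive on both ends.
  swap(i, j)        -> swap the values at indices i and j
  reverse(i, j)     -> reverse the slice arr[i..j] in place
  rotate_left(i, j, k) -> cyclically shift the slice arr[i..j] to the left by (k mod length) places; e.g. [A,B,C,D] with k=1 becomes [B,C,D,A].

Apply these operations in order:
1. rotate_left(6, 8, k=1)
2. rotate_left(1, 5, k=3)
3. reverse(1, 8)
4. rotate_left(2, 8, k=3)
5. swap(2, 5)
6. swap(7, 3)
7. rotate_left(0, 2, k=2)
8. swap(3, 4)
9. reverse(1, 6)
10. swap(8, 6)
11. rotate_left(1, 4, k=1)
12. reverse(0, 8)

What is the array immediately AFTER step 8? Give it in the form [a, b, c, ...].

After 1 (rotate_left(6, 8, k=1)): [H, F, G, E, B, C, D, I, A]
After 2 (rotate_left(1, 5, k=3)): [H, B, C, F, G, E, D, I, A]
After 3 (reverse(1, 8)): [H, A, I, D, E, G, F, C, B]
After 4 (rotate_left(2, 8, k=3)): [H, A, G, F, C, B, I, D, E]
After 5 (swap(2, 5)): [H, A, B, F, C, G, I, D, E]
After 6 (swap(7, 3)): [H, A, B, D, C, G, I, F, E]
After 7 (rotate_left(0, 2, k=2)): [B, H, A, D, C, G, I, F, E]
After 8 (swap(3, 4)): [B, H, A, C, D, G, I, F, E]

Answer: [B, H, A, C, D, G, I, F, E]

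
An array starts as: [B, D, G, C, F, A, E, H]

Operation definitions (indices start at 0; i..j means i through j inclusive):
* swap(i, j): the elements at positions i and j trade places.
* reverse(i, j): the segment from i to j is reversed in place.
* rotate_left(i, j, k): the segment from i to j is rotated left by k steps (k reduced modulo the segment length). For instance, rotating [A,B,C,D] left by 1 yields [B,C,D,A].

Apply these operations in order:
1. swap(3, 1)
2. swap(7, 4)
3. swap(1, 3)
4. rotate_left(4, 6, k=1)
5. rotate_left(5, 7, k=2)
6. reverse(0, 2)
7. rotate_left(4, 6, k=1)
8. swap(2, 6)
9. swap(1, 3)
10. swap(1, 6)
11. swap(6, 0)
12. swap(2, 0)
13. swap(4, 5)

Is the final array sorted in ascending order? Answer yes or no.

After 1 (swap(3, 1)): [B, C, G, D, F, A, E, H]
After 2 (swap(7, 4)): [B, C, G, D, H, A, E, F]
After 3 (swap(1, 3)): [B, D, G, C, H, A, E, F]
After 4 (rotate_left(4, 6, k=1)): [B, D, G, C, A, E, H, F]
After 5 (rotate_left(5, 7, k=2)): [B, D, G, C, A, F, E, H]
After 6 (reverse(0, 2)): [G, D, B, C, A, F, E, H]
After 7 (rotate_left(4, 6, k=1)): [G, D, B, C, F, E, A, H]
After 8 (swap(2, 6)): [G, D, A, C, F, E, B, H]
After 9 (swap(1, 3)): [G, C, A, D, F, E, B, H]
After 10 (swap(1, 6)): [G, B, A, D, F, E, C, H]
After 11 (swap(6, 0)): [C, B, A, D, F, E, G, H]
After 12 (swap(2, 0)): [A, B, C, D, F, E, G, H]
After 13 (swap(4, 5)): [A, B, C, D, E, F, G, H]

Answer: yes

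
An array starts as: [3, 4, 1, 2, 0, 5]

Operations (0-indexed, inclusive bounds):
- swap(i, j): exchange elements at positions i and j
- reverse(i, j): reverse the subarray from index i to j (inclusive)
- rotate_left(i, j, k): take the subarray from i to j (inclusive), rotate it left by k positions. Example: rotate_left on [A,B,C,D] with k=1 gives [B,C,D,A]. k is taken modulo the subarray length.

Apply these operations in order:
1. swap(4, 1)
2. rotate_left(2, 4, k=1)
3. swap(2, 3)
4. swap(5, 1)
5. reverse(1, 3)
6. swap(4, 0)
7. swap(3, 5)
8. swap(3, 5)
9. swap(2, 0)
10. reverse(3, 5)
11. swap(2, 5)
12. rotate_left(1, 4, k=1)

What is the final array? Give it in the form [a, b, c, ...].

After 1 (swap(4, 1)): [3, 0, 1, 2, 4, 5]
After 2 (rotate_left(2, 4, k=1)): [3, 0, 2, 4, 1, 5]
After 3 (swap(2, 3)): [3, 0, 4, 2, 1, 5]
After 4 (swap(5, 1)): [3, 5, 4, 2, 1, 0]
After 5 (reverse(1, 3)): [3, 2, 4, 5, 1, 0]
After 6 (swap(4, 0)): [1, 2, 4, 5, 3, 0]
After 7 (swap(3, 5)): [1, 2, 4, 0, 3, 5]
After 8 (swap(3, 5)): [1, 2, 4, 5, 3, 0]
After 9 (swap(2, 0)): [4, 2, 1, 5, 3, 0]
After 10 (reverse(3, 5)): [4, 2, 1, 0, 3, 5]
After 11 (swap(2, 5)): [4, 2, 5, 0, 3, 1]
After 12 (rotate_left(1, 4, k=1)): [4, 5, 0, 3, 2, 1]

Answer: [4, 5, 0, 3, 2, 1]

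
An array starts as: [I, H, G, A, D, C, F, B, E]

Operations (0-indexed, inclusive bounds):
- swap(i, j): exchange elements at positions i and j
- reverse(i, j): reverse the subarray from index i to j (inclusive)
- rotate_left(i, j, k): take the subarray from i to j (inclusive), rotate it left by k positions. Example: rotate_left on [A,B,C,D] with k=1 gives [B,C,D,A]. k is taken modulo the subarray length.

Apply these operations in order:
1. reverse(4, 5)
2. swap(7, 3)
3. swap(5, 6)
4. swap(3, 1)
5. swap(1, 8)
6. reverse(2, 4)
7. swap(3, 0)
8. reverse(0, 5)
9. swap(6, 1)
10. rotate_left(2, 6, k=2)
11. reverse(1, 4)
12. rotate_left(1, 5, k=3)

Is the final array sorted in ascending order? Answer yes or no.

After 1 (reverse(4, 5)): [I, H, G, A, C, D, F, B, E]
After 2 (swap(7, 3)): [I, H, G, B, C, D, F, A, E]
After 3 (swap(5, 6)): [I, H, G, B, C, F, D, A, E]
After 4 (swap(3, 1)): [I, B, G, H, C, F, D, A, E]
After 5 (swap(1, 8)): [I, E, G, H, C, F, D, A, B]
After 6 (reverse(2, 4)): [I, E, C, H, G, F, D, A, B]
After 7 (swap(3, 0)): [H, E, C, I, G, F, D, A, B]
After 8 (reverse(0, 5)): [F, G, I, C, E, H, D, A, B]
After 9 (swap(6, 1)): [F, D, I, C, E, H, G, A, B]
After 10 (rotate_left(2, 6, k=2)): [F, D, E, H, G, I, C, A, B]
After 11 (reverse(1, 4)): [F, G, H, E, D, I, C, A, B]
After 12 (rotate_left(1, 5, k=3)): [F, D, I, G, H, E, C, A, B]

Answer: no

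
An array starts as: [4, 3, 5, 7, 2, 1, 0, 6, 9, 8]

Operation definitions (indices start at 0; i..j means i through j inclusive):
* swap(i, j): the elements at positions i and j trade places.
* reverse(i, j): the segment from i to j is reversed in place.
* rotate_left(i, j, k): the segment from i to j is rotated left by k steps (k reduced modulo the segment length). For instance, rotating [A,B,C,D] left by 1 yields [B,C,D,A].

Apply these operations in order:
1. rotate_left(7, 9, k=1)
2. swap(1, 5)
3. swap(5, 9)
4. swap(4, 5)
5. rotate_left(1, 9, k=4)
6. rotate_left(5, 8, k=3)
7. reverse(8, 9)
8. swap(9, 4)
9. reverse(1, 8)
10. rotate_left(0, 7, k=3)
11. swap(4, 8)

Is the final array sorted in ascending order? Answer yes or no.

Answer: no

Derivation:
After 1 (rotate_left(7, 9, k=1)): [4, 3, 5, 7, 2, 1, 0, 9, 8, 6]
After 2 (swap(1, 5)): [4, 1, 5, 7, 2, 3, 0, 9, 8, 6]
After 3 (swap(5, 9)): [4, 1, 5, 7, 2, 6, 0, 9, 8, 3]
After 4 (swap(4, 5)): [4, 1, 5, 7, 6, 2, 0, 9, 8, 3]
After 5 (rotate_left(1, 9, k=4)): [4, 2, 0, 9, 8, 3, 1, 5, 7, 6]
After 6 (rotate_left(5, 8, k=3)): [4, 2, 0, 9, 8, 7, 3, 1, 5, 6]
After 7 (reverse(8, 9)): [4, 2, 0, 9, 8, 7, 3, 1, 6, 5]
After 8 (swap(9, 4)): [4, 2, 0, 9, 5, 7, 3, 1, 6, 8]
After 9 (reverse(1, 8)): [4, 6, 1, 3, 7, 5, 9, 0, 2, 8]
After 10 (rotate_left(0, 7, k=3)): [3, 7, 5, 9, 0, 4, 6, 1, 2, 8]
After 11 (swap(4, 8)): [3, 7, 5, 9, 2, 4, 6, 1, 0, 8]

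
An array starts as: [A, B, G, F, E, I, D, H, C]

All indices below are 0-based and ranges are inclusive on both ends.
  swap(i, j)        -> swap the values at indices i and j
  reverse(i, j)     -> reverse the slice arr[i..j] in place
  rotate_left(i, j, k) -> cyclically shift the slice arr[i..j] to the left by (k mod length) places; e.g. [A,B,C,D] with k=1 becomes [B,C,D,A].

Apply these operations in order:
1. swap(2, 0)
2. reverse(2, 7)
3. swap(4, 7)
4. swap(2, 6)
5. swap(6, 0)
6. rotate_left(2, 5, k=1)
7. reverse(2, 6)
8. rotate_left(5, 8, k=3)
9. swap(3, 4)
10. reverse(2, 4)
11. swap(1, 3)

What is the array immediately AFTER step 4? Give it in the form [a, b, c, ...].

Answer: [G, B, F, D, A, E, H, I, C]

Derivation:
After 1 (swap(2, 0)): [G, B, A, F, E, I, D, H, C]
After 2 (reverse(2, 7)): [G, B, H, D, I, E, F, A, C]
After 3 (swap(4, 7)): [G, B, H, D, A, E, F, I, C]
After 4 (swap(2, 6)): [G, B, F, D, A, E, H, I, C]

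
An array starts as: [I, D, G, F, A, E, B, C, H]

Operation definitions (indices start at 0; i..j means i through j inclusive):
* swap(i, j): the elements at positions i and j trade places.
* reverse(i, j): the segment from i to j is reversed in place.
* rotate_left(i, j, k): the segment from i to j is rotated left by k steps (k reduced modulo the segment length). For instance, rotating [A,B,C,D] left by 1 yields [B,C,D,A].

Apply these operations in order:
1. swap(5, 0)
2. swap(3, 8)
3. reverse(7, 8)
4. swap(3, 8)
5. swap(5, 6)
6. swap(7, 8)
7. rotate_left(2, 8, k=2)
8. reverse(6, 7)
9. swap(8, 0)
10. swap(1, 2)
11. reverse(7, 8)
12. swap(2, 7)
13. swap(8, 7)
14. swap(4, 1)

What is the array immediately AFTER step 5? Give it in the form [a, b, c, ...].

After 1 (swap(5, 0)): [E, D, G, F, A, I, B, C, H]
After 2 (swap(3, 8)): [E, D, G, H, A, I, B, C, F]
After 3 (reverse(7, 8)): [E, D, G, H, A, I, B, F, C]
After 4 (swap(3, 8)): [E, D, G, C, A, I, B, F, H]
After 5 (swap(5, 6)): [E, D, G, C, A, B, I, F, H]

Answer: [E, D, G, C, A, B, I, F, H]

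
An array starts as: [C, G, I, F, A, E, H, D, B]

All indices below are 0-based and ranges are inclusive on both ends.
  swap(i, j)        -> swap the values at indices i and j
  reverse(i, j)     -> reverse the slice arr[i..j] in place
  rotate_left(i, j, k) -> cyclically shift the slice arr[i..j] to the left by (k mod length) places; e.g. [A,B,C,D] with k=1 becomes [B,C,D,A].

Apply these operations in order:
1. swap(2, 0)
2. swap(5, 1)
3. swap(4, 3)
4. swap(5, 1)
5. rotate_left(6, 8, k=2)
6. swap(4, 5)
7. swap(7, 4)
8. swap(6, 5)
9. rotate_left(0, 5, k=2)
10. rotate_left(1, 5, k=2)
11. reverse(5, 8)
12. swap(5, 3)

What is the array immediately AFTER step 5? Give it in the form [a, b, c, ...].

Answer: [I, G, C, A, F, E, B, H, D]

Derivation:
After 1 (swap(2, 0)): [I, G, C, F, A, E, H, D, B]
After 2 (swap(5, 1)): [I, E, C, F, A, G, H, D, B]
After 3 (swap(4, 3)): [I, E, C, A, F, G, H, D, B]
After 4 (swap(5, 1)): [I, G, C, A, F, E, H, D, B]
After 5 (rotate_left(6, 8, k=2)): [I, G, C, A, F, E, B, H, D]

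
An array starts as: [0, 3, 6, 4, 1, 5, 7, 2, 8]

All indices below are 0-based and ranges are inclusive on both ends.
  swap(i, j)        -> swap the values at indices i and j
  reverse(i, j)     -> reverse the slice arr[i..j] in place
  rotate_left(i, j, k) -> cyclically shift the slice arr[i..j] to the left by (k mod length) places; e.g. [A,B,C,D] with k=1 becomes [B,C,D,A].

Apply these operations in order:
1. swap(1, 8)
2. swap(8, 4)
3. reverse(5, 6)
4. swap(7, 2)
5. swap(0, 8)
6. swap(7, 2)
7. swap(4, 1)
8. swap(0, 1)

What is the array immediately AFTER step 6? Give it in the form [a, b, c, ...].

Answer: [1, 8, 6, 4, 3, 7, 5, 2, 0]

Derivation:
After 1 (swap(1, 8)): [0, 8, 6, 4, 1, 5, 7, 2, 3]
After 2 (swap(8, 4)): [0, 8, 6, 4, 3, 5, 7, 2, 1]
After 3 (reverse(5, 6)): [0, 8, 6, 4, 3, 7, 5, 2, 1]
After 4 (swap(7, 2)): [0, 8, 2, 4, 3, 7, 5, 6, 1]
After 5 (swap(0, 8)): [1, 8, 2, 4, 3, 7, 5, 6, 0]
After 6 (swap(7, 2)): [1, 8, 6, 4, 3, 7, 5, 2, 0]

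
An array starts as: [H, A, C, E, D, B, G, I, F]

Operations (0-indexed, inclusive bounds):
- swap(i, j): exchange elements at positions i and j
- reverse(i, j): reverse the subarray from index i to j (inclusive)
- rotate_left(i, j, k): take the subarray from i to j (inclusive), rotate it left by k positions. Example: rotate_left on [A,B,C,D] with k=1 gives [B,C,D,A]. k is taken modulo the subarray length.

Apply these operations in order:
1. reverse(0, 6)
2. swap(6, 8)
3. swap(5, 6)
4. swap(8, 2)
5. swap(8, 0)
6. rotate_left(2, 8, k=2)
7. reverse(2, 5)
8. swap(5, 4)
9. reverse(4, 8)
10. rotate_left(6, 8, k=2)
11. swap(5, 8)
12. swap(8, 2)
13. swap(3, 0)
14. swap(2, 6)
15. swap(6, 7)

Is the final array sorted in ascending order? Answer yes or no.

After 1 (reverse(0, 6)): [G, B, D, E, C, A, H, I, F]
After 2 (swap(6, 8)): [G, B, D, E, C, A, F, I, H]
After 3 (swap(5, 6)): [G, B, D, E, C, F, A, I, H]
After 4 (swap(8, 2)): [G, B, H, E, C, F, A, I, D]
After 5 (swap(8, 0)): [D, B, H, E, C, F, A, I, G]
After 6 (rotate_left(2, 8, k=2)): [D, B, C, F, A, I, G, H, E]
After 7 (reverse(2, 5)): [D, B, I, A, F, C, G, H, E]
After 8 (swap(5, 4)): [D, B, I, A, C, F, G, H, E]
After 9 (reverse(4, 8)): [D, B, I, A, E, H, G, F, C]
After 10 (rotate_left(6, 8, k=2)): [D, B, I, A, E, H, C, G, F]
After 11 (swap(5, 8)): [D, B, I, A, E, F, C, G, H]
After 12 (swap(8, 2)): [D, B, H, A, E, F, C, G, I]
After 13 (swap(3, 0)): [A, B, H, D, E, F, C, G, I]
After 14 (swap(2, 6)): [A, B, C, D, E, F, H, G, I]
After 15 (swap(6, 7)): [A, B, C, D, E, F, G, H, I]

Answer: yes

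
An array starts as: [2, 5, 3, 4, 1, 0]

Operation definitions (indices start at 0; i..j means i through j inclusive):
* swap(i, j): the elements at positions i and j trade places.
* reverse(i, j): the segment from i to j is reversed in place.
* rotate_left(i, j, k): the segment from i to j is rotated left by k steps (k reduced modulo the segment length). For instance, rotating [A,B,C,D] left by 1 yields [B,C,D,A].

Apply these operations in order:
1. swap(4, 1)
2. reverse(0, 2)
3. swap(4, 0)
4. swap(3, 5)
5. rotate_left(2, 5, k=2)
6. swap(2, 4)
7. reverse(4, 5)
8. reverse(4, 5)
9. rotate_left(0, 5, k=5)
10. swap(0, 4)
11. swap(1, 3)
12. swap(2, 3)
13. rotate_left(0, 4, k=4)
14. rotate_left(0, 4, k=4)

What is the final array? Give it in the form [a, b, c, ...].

After 1 (swap(4, 1)): [2, 1, 3, 4, 5, 0]
After 2 (reverse(0, 2)): [3, 1, 2, 4, 5, 0]
After 3 (swap(4, 0)): [5, 1, 2, 4, 3, 0]
After 4 (swap(3, 5)): [5, 1, 2, 0, 3, 4]
After 5 (rotate_left(2, 5, k=2)): [5, 1, 3, 4, 2, 0]
After 6 (swap(2, 4)): [5, 1, 2, 4, 3, 0]
After 7 (reverse(4, 5)): [5, 1, 2, 4, 0, 3]
After 8 (reverse(4, 5)): [5, 1, 2, 4, 3, 0]
After 9 (rotate_left(0, 5, k=5)): [0, 5, 1, 2, 4, 3]
After 10 (swap(0, 4)): [4, 5, 1, 2, 0, 3]
After 11 (swap(1, 3)): [4, 2, 1, 5, 0, 3]
After 12 (swap(2, 3)): [4, 2, 5, 1, 0, 3]
After 13 (rotate_left(0, 4, k=4)): [0, 4, 2, 5, 1, 3]
After 14 (rotate_left(0, 4, k=4)): [1, 0, 4, 2, 5, 3]

Answer: [1, 0, 4, 2, 5, 3]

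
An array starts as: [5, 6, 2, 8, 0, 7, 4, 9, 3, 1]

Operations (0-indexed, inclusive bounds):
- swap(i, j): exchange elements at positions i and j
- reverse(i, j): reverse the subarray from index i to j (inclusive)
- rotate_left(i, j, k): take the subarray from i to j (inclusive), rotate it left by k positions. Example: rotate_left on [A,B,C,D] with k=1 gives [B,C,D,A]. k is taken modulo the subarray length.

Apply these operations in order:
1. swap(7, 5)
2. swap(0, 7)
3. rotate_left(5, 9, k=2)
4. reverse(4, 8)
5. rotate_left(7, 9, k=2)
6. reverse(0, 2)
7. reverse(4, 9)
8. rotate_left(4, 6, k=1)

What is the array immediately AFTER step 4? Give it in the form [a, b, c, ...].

After 1 (swap(7, 5)): [5, 6, 2, 8, 0, 9, 4, 7, 3, 1]
After 2 (swap(0, 7)): [7, 6, 2, 8, 0, 9, 4, 5, 3, 1]
After 3 (rotate_left(5, 9, k=2)): [7, 6, 2, 8, 0, 5, 3, 1, 9, 4]
After 4 (reverse(4, 8)): [7, 6, 2, 8, 9, 1, 3, 5, 0, 4]

Answer: [7, 6, 2, 8, 9, 1, 3, 5, 0, 4]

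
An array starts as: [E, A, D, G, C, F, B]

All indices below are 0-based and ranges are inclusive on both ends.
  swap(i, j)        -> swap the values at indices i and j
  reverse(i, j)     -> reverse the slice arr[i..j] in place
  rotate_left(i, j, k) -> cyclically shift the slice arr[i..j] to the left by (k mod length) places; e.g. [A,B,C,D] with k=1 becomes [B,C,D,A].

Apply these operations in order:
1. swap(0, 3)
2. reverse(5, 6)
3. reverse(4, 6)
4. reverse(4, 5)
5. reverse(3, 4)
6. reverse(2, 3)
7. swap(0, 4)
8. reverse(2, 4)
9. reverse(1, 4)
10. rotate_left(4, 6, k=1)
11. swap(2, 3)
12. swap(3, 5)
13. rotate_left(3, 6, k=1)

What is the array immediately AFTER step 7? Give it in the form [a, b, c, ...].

After 1 (swap(0, 3)): [G, A, D, E, C, F, B]
After 2 (reverse(5, 6)): [G, A, D, E, C, B, F]
After 3 (reverse(4, 6)): [G, A, D, E, F, B, C]
After 4 (reverse(4, 5)): [G, A, D, E, B, F, C]
After 5 (reverse(3, 4)): [G, A, D, B, E, F, C]
After 6 (reverse(2, 3)): [G, A, B, D, E, F, C]
After 7 (swap(0, 4)): [E, A, B, D, G, F, C]

Answer: [E, A, B, D, G, F, C]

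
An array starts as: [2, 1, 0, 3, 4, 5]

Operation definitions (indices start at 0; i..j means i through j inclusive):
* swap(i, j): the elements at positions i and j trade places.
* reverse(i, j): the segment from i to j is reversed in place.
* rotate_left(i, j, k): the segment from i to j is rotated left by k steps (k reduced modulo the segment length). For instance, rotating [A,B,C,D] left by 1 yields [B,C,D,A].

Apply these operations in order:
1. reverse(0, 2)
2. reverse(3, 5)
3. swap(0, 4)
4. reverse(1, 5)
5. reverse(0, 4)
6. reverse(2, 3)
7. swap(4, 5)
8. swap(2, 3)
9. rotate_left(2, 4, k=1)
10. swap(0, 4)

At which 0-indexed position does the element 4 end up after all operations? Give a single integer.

Answer: 5

Derivation:
After 1 (reverse(0, 2)): [0, 1, 2, 3, 4, 5]
After 2 (reverse(3, 5)): [0, 1, 2, 5, 4, 3]
After 3 (swap(0, 4)): [4, 1, 2, 5, 0, 3]
After 4 (reverse(1, 5)): [4, 3, 0, 5, 2, 1]
After 5 (reverse(0, 4)): [2, 5, 0, 3, 4, 1]
After 6 (reverse(2, 3)): [2, 5, 3, 0, 4, 1]
After 7 (swap(4, 5)): [2, 5, 3, 0, 1, 4]
After 8 (swap(2, 3)): [2, 5, 0, 3, 1, 4]
After 9 (rotate_left(2, 4, k=1)): [2, 5, 3, 1, 0, 4]
After 10 (swap(0, 4)): [0, 5, 3, 1, 2, 4]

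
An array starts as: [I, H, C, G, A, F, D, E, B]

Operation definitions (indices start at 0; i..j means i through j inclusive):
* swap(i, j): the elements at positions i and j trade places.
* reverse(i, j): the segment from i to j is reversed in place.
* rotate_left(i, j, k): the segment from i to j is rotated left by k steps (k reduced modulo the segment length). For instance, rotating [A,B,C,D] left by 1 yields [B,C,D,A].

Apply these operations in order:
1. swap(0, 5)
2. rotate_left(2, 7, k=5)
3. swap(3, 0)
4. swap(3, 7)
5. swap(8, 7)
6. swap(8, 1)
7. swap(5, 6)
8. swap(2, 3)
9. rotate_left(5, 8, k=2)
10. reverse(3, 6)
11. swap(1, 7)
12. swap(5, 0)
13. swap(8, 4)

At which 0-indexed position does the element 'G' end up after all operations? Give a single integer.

After 1 (swap(0, 5)): [F, H, C, G, A, I, D, E, B]
After 2 (rotate_left(2, 7, k=5)): [F, H, E, C, G, A, I, D, B]
After 3 (swap(3, 0)): [C, H, E, F, G, A, I, D, B]
After 4 (swap(3, 7)): [C, H, E, D, G, A, I, F, B]
After 5 (swap(8, 7)): [C, H, E, D, G, A, I, B, F]
After 6 (swap(8, 1)): [C, F, E, D, G, A, I, B, H]
After 7 (swap(5, 6)): [C, F, E, D, G, I, A, B, H]
After 8 (swap(2, 3)): [C, F, D, E, G, I, A, B, H]
After 9 (rotate_left(5, 8, k=2)): [C, F, D, E, G, B, H, I, A]
After 10 (reverse(3, 6)): [C, F, D, H, B, G, E, I, A]
After 11 (swap(1, 7)): [C, I, D, H, B, G, E, F, A]
After 12 (swap(5, 0)): [G, I, D, H, B, C, E, F, A]
After 13 (swap(8, 4)): [G, I, D, H, A, C, E, F, B]

Answer: 0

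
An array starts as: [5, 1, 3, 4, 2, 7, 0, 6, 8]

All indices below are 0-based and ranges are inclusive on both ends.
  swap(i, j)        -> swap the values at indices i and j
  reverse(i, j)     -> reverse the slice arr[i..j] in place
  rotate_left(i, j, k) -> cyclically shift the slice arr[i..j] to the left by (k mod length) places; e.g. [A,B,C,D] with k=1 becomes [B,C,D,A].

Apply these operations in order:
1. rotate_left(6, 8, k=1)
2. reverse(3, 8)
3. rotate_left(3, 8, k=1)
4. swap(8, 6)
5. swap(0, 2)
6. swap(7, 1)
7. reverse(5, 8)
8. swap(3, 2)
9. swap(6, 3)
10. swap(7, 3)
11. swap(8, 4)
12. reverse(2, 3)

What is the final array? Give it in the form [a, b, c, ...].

After 1 (rotate_left(6, 8, k=1)): [5, 1, 3, 4, 2, 7, 6, 8, 0]
After 2 (reverse(3, 8)): [5, 1, 3, 0, 8, 6, 7, 2, 4]
After 3 (rotate_left(3, 8, k=1)): [5, 1, 3, 8, 6, 7, 2, 4, 0]
After 4 (swap(8, 6)): [5, 1, 3, 8, 6, 7, 0, 4, 2]
After 5 (swap(0, 2)): [3, 1, 5, 8, 6, 7, 0, 4, 2]
After 6 (swap(7, 1)): [3, 4, 5, 8, 6, 7, 0, 1, 2]
After 7 (reverse(5, 8)): [3, 4, 5, 8, 6, 2, 1, 0, 7]
After 8 (swap(3, 2)): [3, 4, 8, 5, 6, 2, 1, 0, 7]
After 9 (swap(6, 3)): [3, 4, 8, 1, 6, 2, 5, 0, 7]
After 10 (swap(7, 3)): [3, 4, 8, 0, 6, 2, 5, 1, 7]
After 11 (swap(8, 4)): [3, 4, 8, 0, 7, 2, 5, 1, 6]
After 12 (reverse(2, 3)): [3, 4, 0, 8, 7, 2, 5, 1, 6]

Answer: [3, 4, 0, 8, 7, 2, 5, 1, 6]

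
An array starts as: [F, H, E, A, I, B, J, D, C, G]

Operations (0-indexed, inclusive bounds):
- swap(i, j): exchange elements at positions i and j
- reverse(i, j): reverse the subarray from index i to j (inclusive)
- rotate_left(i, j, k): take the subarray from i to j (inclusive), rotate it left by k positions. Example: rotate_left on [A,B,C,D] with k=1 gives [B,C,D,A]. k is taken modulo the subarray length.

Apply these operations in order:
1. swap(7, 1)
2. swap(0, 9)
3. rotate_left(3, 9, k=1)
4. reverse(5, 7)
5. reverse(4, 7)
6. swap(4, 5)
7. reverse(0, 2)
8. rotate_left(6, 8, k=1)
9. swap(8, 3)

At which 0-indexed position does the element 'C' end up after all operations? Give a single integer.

After 1 (swap(7, 1)): [F, D, E, A, I, B, J, H, C, G]
After 2 (swap(0, 9)): [G, D, E, A, I, B, J, H, C, F]
After 3 (rotate_left(3, 9, k=1)): [G, D, E, I, B, J, H, C, F, A]
After 4 (reverse(5, 7)): [G, D, E, I, B, C, H, J, F, A]
After 5 (reverse(4, 7)): [G, D, E, I, J, H, C, B, F, A]
After 6 (swap(4, 5)): [G, D, E, I, H, J, C, B, F, A]
After 7 (reverse(0, 2)): [E, D, G, I, H, J, C, B, F, A]
After 8 (rotate_left(6, 8, k=1)): [E, D, G, I, H, J, B, F, C, A]
After 9 (swap(8, 3)): [E, D, G, C, H, J, B, F, I, A]

Answer: 3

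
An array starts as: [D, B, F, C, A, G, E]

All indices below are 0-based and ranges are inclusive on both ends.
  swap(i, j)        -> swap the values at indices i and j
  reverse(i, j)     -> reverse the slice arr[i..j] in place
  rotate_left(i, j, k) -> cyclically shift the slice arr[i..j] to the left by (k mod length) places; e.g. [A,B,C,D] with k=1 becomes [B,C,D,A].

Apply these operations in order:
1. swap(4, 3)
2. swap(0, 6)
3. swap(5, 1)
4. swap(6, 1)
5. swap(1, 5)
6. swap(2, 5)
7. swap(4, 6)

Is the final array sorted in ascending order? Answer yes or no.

After 1 (swap(4, 3)): [D, B, F, A, C, G, E]
After 2 (swap(0, 6)): [E, B, F, A, C, G, D]
After 3 (swap(5, 1)): [E, G, F, A, C, B, D]
After 4 (swap(6, 1)): [E, D, F, A, C, B, G]
After 5 (swap(1, 5)): [E, B, F, A, C, D, G]
After 6 (swap(2, 5)): [E, B, D, A, C, F, G]
After 7 (swap(4, 6)): [E, B, D, A, G, F, C]

Answer: no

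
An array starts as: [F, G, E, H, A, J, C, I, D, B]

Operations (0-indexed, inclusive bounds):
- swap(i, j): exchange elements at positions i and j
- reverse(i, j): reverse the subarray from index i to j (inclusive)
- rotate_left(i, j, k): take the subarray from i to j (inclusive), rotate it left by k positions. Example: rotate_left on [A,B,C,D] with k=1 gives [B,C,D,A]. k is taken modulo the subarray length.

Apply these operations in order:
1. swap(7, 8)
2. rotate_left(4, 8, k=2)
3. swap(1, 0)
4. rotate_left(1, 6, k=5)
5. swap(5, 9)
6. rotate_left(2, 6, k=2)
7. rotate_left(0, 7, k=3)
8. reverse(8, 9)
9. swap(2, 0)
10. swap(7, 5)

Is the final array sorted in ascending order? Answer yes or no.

After 1 (swap(7, 8)): [F, G, E, H, A, J, C, D, I, B]
After 2 (rotate_left(4, 8, k=2)): [F, G, E, H, C, D, I, A, J, B]
After 3 (swap(1, 0)): [G, F, E, H, C, D, I, A, J, B]
After 4 (rotate_left(1, 6, k=5)): [G, I, F, E, H, C, D, A, J, B]
After 5 (swap(5, 9)): [G, I, F, E, H, B, D, A, J, C]
After 6 (rotate_left(2, 6, k=2)): [G, I, H, B, D, F, E, A, J, C]
After 7 (rotate_left(0, 7, k=3)): [B, D, F, E, A, G, I, H, J, C]
After 8 (reverse(8, 9)): [B, D, F, E, A, G, I, H, C, J]
After 9 (swap(2, 0)): [F, D, B, E, A, G, I, H, C, J]
After 10 (swap(7, 5)): [F, D, B, E, A, H, I, G, C, J]

Answer: no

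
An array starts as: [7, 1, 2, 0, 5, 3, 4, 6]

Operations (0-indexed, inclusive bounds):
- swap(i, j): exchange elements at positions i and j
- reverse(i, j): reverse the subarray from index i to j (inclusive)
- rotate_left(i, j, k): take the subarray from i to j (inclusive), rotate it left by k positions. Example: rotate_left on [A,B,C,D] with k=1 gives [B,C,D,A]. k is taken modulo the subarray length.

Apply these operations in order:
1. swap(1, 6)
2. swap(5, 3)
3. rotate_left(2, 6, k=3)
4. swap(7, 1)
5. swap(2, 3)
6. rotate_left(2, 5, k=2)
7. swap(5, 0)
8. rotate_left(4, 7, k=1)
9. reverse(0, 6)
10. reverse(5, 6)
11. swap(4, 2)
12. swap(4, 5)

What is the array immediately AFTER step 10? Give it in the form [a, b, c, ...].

After 1 (swap(1, 6)): [7, 4, 2, 0, 5, 3, 1, 6]
After 2 (swap(5, 3)): [7, 4, 2, 3, 5, 0, 1, 6]
After 3 (rotate_left(2, 6, k=3)): [7, 4, 0, 1, 2, 3, 5, 6]
After 4 (swap(7, 1)): [7, 6, 0, 1, 2, 3, 5, 4]
After 5 (swap(2, 3)): [7, 6, 1, 0, 2, 3, 5, 4]
After 6 (rotate_left(2, 5, k=2)): [7, 6, 2, 3, 1, 0, 5, 4]
After 7 (swap(5, 0)): [0, 6, 2, 3, 1, 7, 5, 4]
After 8 (rotate_left(4, 7, k=1)): [0, 6, 2, 3, 7, 5, 4, 1]
After 9 (reverse(0, 6)): [4, 5, 7, 3, 2, 6, 0, 1]
After 10 (reverse(5, 6)): [4, 5, 7, 3, 2, 0, 6, 1]

Answer: [4, 5, 7, 3, 2, 0, 6, 1]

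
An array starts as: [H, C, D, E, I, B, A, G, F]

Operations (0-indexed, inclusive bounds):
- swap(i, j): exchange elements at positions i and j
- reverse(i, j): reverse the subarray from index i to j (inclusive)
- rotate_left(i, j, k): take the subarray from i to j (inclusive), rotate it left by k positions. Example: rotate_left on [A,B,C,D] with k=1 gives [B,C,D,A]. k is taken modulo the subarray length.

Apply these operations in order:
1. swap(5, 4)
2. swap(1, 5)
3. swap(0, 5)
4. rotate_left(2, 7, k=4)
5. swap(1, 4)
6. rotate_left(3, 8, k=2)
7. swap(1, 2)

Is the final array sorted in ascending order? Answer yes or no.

Answer: no

Derivation:
After 1 (swap(5, 4)): [H, C, D, E, B, I, A, G, F]
After 2 (swap(1, 5)): [H, I, D, E, B, C, A, G, F]
After 3 (swap(0, 5)): [C, I, D, E, B, H, A, G, F]
After 4 (rotate_left(2, 7, k=4)): [C, I, A, G, D, E, B, H, F]
After 5 (swap(1, 4)): [C, D, A, G, I, E, B, H, F]
After 6 (rotate_left(3, 8, k=2)): [C, D, A, E, B, H, F, G, I]
After 7 (swap(1, 2)): [C, A, D, E, B, H, F, G, I]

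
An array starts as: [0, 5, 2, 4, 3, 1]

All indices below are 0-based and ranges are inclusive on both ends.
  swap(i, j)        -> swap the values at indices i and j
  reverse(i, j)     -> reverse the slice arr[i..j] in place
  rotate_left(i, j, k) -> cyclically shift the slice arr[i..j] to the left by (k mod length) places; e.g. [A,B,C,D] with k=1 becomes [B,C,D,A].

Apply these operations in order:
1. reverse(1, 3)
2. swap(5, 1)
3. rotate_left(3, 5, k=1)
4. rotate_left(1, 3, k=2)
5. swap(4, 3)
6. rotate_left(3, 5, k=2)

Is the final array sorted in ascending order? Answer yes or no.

Answer: no

Derivation:
After 1 (reverse(1, 3)): [0, 4, 2, 5, 3, 1]
After 2 (swap(5, 1)): [0, 1, 2, 5, 3, 4]
After 3 (rotate_left(3, 5, k=1)): [0, 1, 2, 3, 4, 5]
After 4 (rotate_left(1, 3, k=2)): [0, 3, 1, 2, 4, 5]
After 5 (swap(4, 3)): [0, 3, 1, 4, 2, 5]
After 6 (rotate_left(3, 5, k=2)): [0, 3, 1, 5, 4, 2]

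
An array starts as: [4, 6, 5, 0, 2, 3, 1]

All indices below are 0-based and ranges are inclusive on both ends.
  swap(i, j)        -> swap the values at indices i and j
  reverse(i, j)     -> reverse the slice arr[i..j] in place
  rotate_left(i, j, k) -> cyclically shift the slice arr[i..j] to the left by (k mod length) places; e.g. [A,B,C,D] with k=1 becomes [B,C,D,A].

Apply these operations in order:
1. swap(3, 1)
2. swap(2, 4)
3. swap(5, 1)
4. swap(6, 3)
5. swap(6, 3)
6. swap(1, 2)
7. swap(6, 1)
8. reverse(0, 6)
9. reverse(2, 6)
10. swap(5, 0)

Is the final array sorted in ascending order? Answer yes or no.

Answer: no

Derivation:
After 1 (swap(3, 1)): [4, 0, 5, 6, 2, 3, 1]
After 2 (swap(2, 4)): [4, 0, 2, 6, 5, 3, 1]
After 3 (swap(5, 1)): [4, 3, 2, 6, 5, 0, 1]
After 4 (swap(6, 3)): [4, 3, 2, 1, 5, 0, 6]
After 5 (swap(6, 3)): [4, 3, 2, 6, 5, 0, 1]
After 6 (swap(1, 2)): [4, 2, 3, 6, 5, 0, 1]
After 7 (swap(6, 1)): [4, 1, 3, 6, 5, 0, 2]
After 8 (reverse(0, 6)): [2, 0, 5, 6, 3, 1, 4]
After 9 (reverse(2, 6)): [2, 0, 4, 1, 3, 6, 5]
After 10 (swap(5, 0)): [6, 0, 4, 1, 3, 2, 5]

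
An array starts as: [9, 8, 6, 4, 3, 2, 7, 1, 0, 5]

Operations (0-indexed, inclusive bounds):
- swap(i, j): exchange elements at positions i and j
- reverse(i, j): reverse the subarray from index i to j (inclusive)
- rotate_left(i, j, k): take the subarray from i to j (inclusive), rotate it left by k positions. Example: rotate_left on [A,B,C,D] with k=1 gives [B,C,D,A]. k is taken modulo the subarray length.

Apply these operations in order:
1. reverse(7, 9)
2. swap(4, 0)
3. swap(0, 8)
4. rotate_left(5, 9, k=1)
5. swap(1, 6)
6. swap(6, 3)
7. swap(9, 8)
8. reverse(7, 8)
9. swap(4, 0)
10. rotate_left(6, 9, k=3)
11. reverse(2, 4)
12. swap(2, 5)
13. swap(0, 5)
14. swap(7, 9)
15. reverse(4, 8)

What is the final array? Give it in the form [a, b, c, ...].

Answer: [0, 5, 7, 8, 2, 3, 1, 9, 6, 4]

Derivation:
After 1 (reverse(7, 9)): [9, 8, 6, 4, 3, 2, 7, 5, 0, 1]
After 2 (swap(4, 0)): [3, 8, 6, 4, 9, 2, 7, 5, 0, 1]
After 3 (swap(0, 8)): [0, 8, 6, 4, 9, 2, 7, 5, 3, 1]
After 4 (rotate_left(5, 9, k=1)): [0, 8, 6, 4, 9, 7, 5, 3, 1, 2]
After 5 (swap(1, 6)): [0, 5, 6, 4, 9, 7, 8, 3, 1, 2]
After 6 (swap(6, 3)): [0, 5, 6, 8, 9, 7, 4, 3, 1, 2]
After 7 (swap(9, 8)): [0, 5, 6, 8, 9, 7, 4, 3, 2, 1]
After 8 (reverse(7, 8)): [0, 5, 6, 8, 9, 7, 4, 2, 3, 1]
After 9 (swap(4, 0)): [9, 5, 6, 8, 0, 7, 4, 2, 3, 1]
After 10 (rotate_left(6, 9, k=3)): [9, 5, 6, 8, 0, 7, 1, 4, 2, 3]
After 11 (reverse(2, 4)): [9, 5, 0, 8, 6, 7, 1, 4, 2, 3]
After 12 (swap(2, 5)): [9, 5, 7, 8, 6, 0, 1, 4, 2, 3]
After 13 (swap(0, 5)): [0, 5, 7, 8, 6, 9, 1, 4, 2, 3]
After 14 (swap(7, 9)): [0, 5, 7, 8, 6, 9, 1, 3, 2, 4]
After 15 (reverse(4, 8)): [0, 5, 7, 8, 2, 3, 1, 9, 6, 4]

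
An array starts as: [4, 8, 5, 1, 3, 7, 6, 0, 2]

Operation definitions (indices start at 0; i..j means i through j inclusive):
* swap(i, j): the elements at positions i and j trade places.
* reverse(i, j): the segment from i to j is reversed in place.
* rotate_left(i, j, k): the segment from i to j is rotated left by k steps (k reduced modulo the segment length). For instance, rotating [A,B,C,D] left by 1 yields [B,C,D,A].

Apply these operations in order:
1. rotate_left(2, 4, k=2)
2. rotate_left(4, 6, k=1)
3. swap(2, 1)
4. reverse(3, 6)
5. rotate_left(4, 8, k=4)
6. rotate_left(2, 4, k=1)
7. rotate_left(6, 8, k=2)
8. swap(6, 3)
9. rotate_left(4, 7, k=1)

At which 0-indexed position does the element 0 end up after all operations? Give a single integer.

After 1 (rotate_left(2, 4, k=2)): [4, 8, 3, 5, 1, 7, 6, 0, 2]
After 2 (rotate_left(4, 6, k=1)): [4, 8, 3, 5, 7, 6, 1, 0, 2]
After 3 (swap(2, 1)): [4, 3, 8, 5, 7, 6, 1, 0, 2]
After 4 (reverse(3, 6)): [4, 3, 8, 1, 6, 7, 5, 0, 2]
After 5 (rotate_left(4, 8, k=4)): [4, 3, 8, 1, 2, 6, 7, 5, 0]
After 6 (rotate_left(2, 4, k=1)): [4, 3, 1, 2, 8, 6, 7, 5, 0]
After 7 (rotate_left(6, 8, k=2)): [4, 3, 1, 2, 8, 6, 0, 7, 5]
After 8 (swap(6, 3)): [4, 3, 1, 0, 8, 6, 2, 7, 5]
After 9 (rotate_left(4, 7, k=1)): [4, 3, 1, 0, 6, 2, 7, 8, 5]

Answer: 3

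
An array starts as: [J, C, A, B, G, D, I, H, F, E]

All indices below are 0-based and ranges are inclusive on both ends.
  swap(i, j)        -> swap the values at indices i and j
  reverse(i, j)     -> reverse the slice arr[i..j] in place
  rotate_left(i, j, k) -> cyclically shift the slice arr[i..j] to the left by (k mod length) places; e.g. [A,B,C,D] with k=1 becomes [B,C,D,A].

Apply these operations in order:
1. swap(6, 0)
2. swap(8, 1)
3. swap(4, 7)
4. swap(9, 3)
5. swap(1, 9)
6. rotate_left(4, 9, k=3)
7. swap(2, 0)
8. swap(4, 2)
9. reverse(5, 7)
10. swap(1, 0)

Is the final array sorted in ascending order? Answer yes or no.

After 1 (swap(6, 0)): [I, C, A, B, G, D, J, H, F, E]
After 2 (swap(8, 1)): [I, F, A, B, G, D, J, H, C, E]
After 3 (swap(4, 7)): [I, F, A, B, H, D, J, G, C, E]
After 4 (swap(9, 3)): [I, F, A, E, H, D, J, G, C, B]
After 5 (swap(1, 9)): [I, B, A, E, H, D, J, G, C, F]
After 6 (rotate_left(4, 9, k=3)): [I, B, A, E, G, C, F, H, D, J]
After 7 (swap(2, 0)): [A, B, I, E, G, C, F, H, D, J]
After 8 (swap(4, 2)): [A, B, G, E, I, C, F, H, D, J]
After 9 (reverse(5, 7)): [A, B, G, E, I, H, F, C, D, J]
After 10 (swap(1, 0)): [B, A, G, E, I, H, F, C, D, J]

Answer: no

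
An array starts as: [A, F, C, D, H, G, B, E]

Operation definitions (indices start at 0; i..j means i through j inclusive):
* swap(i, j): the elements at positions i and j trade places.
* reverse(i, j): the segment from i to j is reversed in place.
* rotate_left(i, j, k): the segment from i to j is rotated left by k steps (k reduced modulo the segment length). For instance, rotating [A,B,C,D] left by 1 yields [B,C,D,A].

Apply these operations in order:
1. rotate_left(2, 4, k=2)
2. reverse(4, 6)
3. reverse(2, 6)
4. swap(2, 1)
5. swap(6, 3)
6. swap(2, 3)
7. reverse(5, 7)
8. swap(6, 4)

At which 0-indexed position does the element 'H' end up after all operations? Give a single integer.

After 1 (rotate_left(2, 4, k=2)): [A, F, H, C, D, G, B, E]
After 2 (reverse(4, 6)): [A, F, H, C, B, G, D, E]
After 3 (reverse(2, 6)): [A, F, D, G, B, C, H, E]
After 4 (swap(2, 1)): [A, D, F, G, B, C, H, E]
After 5 (swap(6, 3)): [A, D, F, H, B, C, G, E]
After 6 (swap(2, 3)): [A, D, H, F, B, C, G, E]
After 7 (reverse(5, 7)): [A, D, H, F, B, E, G, C]
After 8 (swap(6, 4)): [A, D, H, F, G, E, B, C]

Answer: 2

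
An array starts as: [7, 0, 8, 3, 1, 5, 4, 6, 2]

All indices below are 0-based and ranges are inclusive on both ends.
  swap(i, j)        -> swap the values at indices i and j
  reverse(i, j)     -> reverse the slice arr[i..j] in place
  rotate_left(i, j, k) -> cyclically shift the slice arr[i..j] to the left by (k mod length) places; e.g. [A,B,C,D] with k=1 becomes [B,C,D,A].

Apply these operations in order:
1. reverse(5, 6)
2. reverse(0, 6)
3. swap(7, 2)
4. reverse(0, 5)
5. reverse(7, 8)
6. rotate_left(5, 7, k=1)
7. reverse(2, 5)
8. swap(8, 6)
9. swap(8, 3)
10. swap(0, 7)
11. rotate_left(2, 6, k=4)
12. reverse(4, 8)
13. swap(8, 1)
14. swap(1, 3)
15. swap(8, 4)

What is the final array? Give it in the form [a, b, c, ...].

After 1 (reverse(5, 6)): [7, 0, 8, 3, 1, 4, 5, 6, 2]
After 2 (reverse(0, 6)): [5, 4, 1, 3, 8, 0, 7, 6, 2]
After 3 (swap(7, 2)): [5, 4, 6, 3, 8, 0, 7, 1, 2]
After 4 (reverse(0, 5)): [0, 8, 3, 6, 4, 5, 7, 1, 2]
After 5 (reverse(7, 8)): [0, 8, 3, 6, 4, 5, 7, 2, 1]
After 6 (rotate_left(5, 7, k=1)): [0, 8, 3, 6, 4, 7, 2, 5, 1]
After 7 (reverse(2, 5)): [0, 8, 7, 4, 6, 3, 2, 5, 1]
After 8 (swap(8, 6)): [0, 8, 7, 4, 6, 3, 1, 5, 2]
After 9 (swap(8, 3)): [0, 8, 7, 2, 6, 3, 1, 5, 4]
After 10 (swap(0, 7)): [5, 8, 7, 2, 6, 3, 1, 0, 4]
After 11 (rotate_left(2, 6, k=4)): [5, 8, 1, 7, 2, 6, 3, 0, 4]
After 12 (reverse(4, 8)): [5, 8, 1, 7, 4, 0, 3, 6, 2]
After 13 (swap(8, 1)): [5, 2, 1, 7, 4, 0, 3, 6, 8]
After 14 (swap(1, 3)): [5, 7, 1, 2, 4, 0, 3, 6, 8]
After 15 (swap(8, 4)): [5, 7, 1, 2, 8, 0, 3, 6, 4]

Answer: [5, 7, 1, 2, 8, 0, 3, 6, 4]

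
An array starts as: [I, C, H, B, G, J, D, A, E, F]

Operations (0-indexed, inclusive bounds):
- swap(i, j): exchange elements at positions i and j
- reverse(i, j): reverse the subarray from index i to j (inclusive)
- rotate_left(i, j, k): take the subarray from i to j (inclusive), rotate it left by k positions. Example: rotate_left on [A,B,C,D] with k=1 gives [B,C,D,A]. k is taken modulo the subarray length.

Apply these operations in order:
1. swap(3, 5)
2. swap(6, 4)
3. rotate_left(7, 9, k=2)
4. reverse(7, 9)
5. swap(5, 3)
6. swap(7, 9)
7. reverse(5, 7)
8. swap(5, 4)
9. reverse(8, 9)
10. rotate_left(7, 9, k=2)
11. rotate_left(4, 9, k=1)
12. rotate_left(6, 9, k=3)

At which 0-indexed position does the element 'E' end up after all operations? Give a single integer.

Answer: 9

Derivation:
After 1 (swap(3, 5)): [I, C, H, J, G, B, D, A, E, F]
After 2 (swap(6, 4)): [I, C, H, J, D, B, G, A, E, F]
After 3 (rotate_left(7, 9, k=2)): [I, C, H, J, D, B, G, F, A, E]
After 4 (reverse(7, 9)): [I, C, H, J, D, B, G, E, A, F]
After 5 (swap(5, 3)): [I, C, H, B, D, J, G, E, A, F]
After 6 (swap(7, 9)): [I, C, H, B, D, J, G, F, A, E]
After 7 (reverse(5, 7)): [I, C, H, B, D, F, G, J, A, E]
After 8 (swap(5, 4)): [I, C, H, B, F, D, G, J, A, E]
After 9 (reverse(8, 9)): [I, C, H, B, F, D, G, J, E, A]
After 10 (rotate_left(7, 9, k=2)): [I, C, H, B, F, D, G, A, J, E]
After 11 (rotate_left(4, 9, k=1)): [I, C, H, B, D, G, A, J, E, F]
After 12 (rotate_left(6, 9, k=3)): [I, C, H, B, D, G, F, A, J, E]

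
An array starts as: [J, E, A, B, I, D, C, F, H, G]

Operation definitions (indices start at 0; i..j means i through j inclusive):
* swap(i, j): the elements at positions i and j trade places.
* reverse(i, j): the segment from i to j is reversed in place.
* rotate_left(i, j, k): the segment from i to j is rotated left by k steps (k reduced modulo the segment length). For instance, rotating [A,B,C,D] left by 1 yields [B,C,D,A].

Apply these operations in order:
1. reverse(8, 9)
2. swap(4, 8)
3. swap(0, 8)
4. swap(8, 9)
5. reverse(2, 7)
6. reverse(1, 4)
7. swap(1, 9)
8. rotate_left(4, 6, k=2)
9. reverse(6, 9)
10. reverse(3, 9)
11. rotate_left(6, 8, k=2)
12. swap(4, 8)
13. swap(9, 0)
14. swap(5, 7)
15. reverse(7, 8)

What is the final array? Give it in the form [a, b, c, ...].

After 1 (reverse(8, 9)): [J, E, A, B, I, D, C, F, G, H]
After 2 (swap(4, 8)): [J, E, A, B, G, D, C, F, I, H]
After 3 (swap(0, 8)): [I, E, A, B, G, D, C, F, J, H]
After 4 (swap(8, 9)): [I, E, A, B, G, D, C, F, H, J]
After 5 (reverse(2, 7)): [I, E, F, C, D, G, B, A, H, J]
After 6 (reverse(1, 4)): [I, D, C, F, E, G, B, A, H, J]
After 7 (swap(1, 9)): [I, J, C, F, E, G, B, A, H, D]
After 8 (rotate_left(4, 6, k=2)): [I, J, C, F, B, E, G, A, H, D]
After 9 (reverse(6, 9)): [I, J, C, F, B, E, D, H, A, G]
After 10 (reverse(3, 9)): [I, J, C, G, A, H, D, E, B, F]
After 11 (rotate_left(6, 8, k=2)): [I, J, C, G, A, H, B, D, E, F]
After 12 (swap(4, 8)): [I, J, C, G, E, H, B, D, A, F]
After 13 (swap(9, 0)): [F, J, C, G, E, H, B, D, A, I]
After 14 (swap(5, 7)): [F, J, C, G, E, D, B, H, A, I]
After 15 (reverse(7, 8)): [F, J, C, G, E, D, B, A, H, I]

Answer: [F, J, C, G, E, D, B, A, H, I]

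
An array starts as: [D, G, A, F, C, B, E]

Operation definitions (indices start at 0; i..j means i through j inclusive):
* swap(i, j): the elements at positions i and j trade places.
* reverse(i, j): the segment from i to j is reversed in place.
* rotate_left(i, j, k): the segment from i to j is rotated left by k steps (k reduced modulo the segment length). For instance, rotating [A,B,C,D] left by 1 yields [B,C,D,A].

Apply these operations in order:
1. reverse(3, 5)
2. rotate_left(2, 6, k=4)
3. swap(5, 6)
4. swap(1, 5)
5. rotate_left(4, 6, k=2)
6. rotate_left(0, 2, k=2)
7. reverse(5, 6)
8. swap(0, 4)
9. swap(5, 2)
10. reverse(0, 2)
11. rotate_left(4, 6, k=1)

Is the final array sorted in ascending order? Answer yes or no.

Answer: no

Derivation:
After 1 (reverse(3, 5)): [D, G, A, B, C, F, E]
After 2 (rotate_left(2, 6, k=4)): [D, G, E, A, B, C, F]
After 3 (swap(5, 6)): [D, G, E, A, B, F, C]
After 4 (swap(1, 5)): [D, F, E, A, B, G, C]
After 5 (rotate_left(4, 6, k=2)): [D, F, E, A, C, B, G]
After 6 (rotate_left(0, 2, k=2)): [E, D, F, A, C, B, G]
After 7 (reverse(5, 6)): [E, D, F, A, C, G, B]
After 8 (swap(0, 4)): [C, D, F, A, E, G, B]
After 9 (swap(5, 2)): [C, D, G, A, E, F, B]
After 10 (reverse(0, 2)): [G, D, C, A, E, F, B]
After 11 (rotate_left(4, 6, k=1)): [G, D, C, A, F, B, E]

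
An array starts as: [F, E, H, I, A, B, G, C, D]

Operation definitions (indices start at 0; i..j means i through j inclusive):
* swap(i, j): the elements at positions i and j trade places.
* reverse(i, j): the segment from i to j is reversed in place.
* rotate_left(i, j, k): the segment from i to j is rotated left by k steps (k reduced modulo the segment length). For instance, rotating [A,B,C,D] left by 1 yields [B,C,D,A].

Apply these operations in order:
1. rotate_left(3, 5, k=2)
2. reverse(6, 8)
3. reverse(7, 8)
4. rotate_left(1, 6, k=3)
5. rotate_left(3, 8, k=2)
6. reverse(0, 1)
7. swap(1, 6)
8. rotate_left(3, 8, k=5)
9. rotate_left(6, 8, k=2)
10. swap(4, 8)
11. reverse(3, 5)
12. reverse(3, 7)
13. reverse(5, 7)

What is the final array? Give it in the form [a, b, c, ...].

Answer: [I, C, A, G, D, B, F, E, H]

Derivation:
After 1 (rotate_left(3, 5, k=2)): [F, E, H, B, I, A, G, C, D]
After 2 (reverse(6, 8)): [F, E, H, B, I, A, D, C, G]
After 3 (reverse(7, 8)): [F, E, H, B, I, A, D, G, C]
After 4 (rotate_left(1, 6, k=3)): [F, I, A, D, E, H, B, G, C]
After 5 (rotate_left(3, 8, k=2)): [F, I, A, H, B, G, C, D, E]
After 6 (reverse(0, 1)): [I, F, A, H, B, G, C, D, E]
After 7 (swap(1, 6)): [I, C, A, H, B, G, F, D, E]
After 8 (rotate_left(3, 8, k=5)): [I, C, A, E, H, B, G, F, D]
After 9 (rotate_left(6, 8, k=2)): [I, C, A, E, H, B, D, G, F]
After 10 (swap(4, 8)): [I, C, A, E, F, B, D, G, H]
After 11 (reverse(3, 5)): [I, C, A, B, F, E, D, G, H]
After 12 (reverse(3, 7)): [I, C, A, G, D, E, F, B, H]
After 13 (reverse(5, 7)): [I, C, A, G, D, B, F, E, H]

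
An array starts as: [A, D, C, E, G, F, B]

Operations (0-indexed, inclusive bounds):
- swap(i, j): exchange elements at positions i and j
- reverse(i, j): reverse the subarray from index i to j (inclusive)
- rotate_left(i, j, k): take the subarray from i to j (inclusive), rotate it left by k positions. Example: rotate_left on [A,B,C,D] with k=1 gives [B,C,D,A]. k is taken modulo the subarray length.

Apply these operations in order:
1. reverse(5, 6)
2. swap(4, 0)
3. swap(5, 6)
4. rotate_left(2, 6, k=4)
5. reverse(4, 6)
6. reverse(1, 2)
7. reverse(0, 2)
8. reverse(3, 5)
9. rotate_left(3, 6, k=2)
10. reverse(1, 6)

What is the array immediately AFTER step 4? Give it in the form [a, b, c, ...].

Answer: [G, D, B, C, E, A, F]

Derivation:
After 1 (reverse(5, 6)): [A, D, C, E, G, B, F]
After 2 (swap(4, 0)): [G, D, C, E, A, B, F]
After 3 (swap(5, 6)): [G, D, C, E, A, F, B]
After 4 (rotate_left(2, 6, k=4)): [G, D, B, C, E, A, F]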